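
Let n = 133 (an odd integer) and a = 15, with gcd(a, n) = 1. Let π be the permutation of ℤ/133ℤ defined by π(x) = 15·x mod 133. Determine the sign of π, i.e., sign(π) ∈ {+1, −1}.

Trace 127: π^k(127) = [127, 43, 113, 99, 22, 64, 29] for k=0..6.
Decompose π into cycles: lengths [18, 18, 18, 18, 18, 18, 18, 1, 1, 1, 1, 1, 1, 1] (14 cycles, including the fixed point 0).
Σ(ℓ_i−1) = 133−14 = 119; sign = (−1)^119 = -1.
Zolotarev: (15|133) = -1, matching the cycle-count sign.

-1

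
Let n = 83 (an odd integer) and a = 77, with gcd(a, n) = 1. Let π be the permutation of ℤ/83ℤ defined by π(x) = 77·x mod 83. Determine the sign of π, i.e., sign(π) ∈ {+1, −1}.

Orbit of 77 under x↦77x: [77, 36, 33, 51, 26, 10, 23]… (length divides ord_83(77)).
Decompose π into cycles: lengths [41, 41, 1] (3 cycles, including the fixed point 0).
n − c = 83 − 3 = 80; sign = (−1)^80 = +1.

+1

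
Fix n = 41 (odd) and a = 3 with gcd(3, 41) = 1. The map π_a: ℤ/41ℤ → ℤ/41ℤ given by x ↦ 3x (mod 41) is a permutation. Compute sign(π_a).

-1

Start at x=38: 38 → 32 → 14 → 1 → 3 → 9 → 27 → … (one orbit).
The orbit structure of x ↦ 3x mod 41: 6 orbits of sizes [8, 8, 8, 8, 8, 1].
41 − 6 = 35 transpositions; sign(π) = (−1)^35 = -1.
Check: (3/41) = -1 by Zolotarev.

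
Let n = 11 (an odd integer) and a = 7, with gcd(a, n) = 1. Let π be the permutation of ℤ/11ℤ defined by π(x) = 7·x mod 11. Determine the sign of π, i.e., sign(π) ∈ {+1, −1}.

Start at x=6: 6 → 9 → 8 → 1 → 7 → 5 → 2 → … (one orbit).
Cycle lengths of π_7 on ℤ/11ℤ: [10, 1]; 2 cycles in total.
2 cycles on 11: each ℓ→(−1)^(ℓ−1), product (−1)^9 = -1.

-1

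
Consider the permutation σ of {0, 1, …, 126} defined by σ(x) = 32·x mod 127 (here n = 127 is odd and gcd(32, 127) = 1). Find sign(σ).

Orbit of 2 under x↦32x: [2, 64, 16, 4, 1, 32, 8]… (length divides ord_127(32)).
19 cycles of lengths [7, 7, 7, 7, 7, 7, 7, 7, 7, 7, 7, 7, 7, 7, 7, 7, 7, 7, 1].
19 cycles on 127: each ℓ→(−1)^(ℓ−1), product (−1)^108 = +1.
Check: (32/127) = +1 by Zolotarev.

+1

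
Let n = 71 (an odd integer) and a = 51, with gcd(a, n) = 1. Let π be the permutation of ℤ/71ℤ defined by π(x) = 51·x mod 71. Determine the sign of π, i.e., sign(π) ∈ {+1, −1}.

Trace 20: π^k(20) = [20, 26, 48, 34, 30, 39, 1] for k=0..6.
The orbit structure of x ↦ 51x mod 71: 6 orbits of sizes [14, 14, 14, 14, 14, 1].
Σ(ℓ_i−1) = 71−6 = 65; sign = (−1)^65 = -1.

-1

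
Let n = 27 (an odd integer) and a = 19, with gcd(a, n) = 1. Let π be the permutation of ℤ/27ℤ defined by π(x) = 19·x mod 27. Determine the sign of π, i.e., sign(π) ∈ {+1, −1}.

+1

Start at x=19: 19 → 10 → 1 → 19 (one orbit).
The orbit structure of x ↦ 19x mod 27: 15 orbits of sizes [3, 3, 3, 3, 3, 3, 1, 1, 1, 1, 1, 1, 1, 1, 1].
Σ(ℓ_i−1) = 27−15 = 12; sign = (−1)^12 = +1.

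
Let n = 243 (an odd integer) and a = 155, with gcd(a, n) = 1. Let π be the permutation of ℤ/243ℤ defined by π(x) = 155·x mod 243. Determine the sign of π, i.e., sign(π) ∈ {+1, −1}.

-1

Orbit of 115 under x↦155x: [115, 86, 208, 164, 148, 98, 124]… (length divides ord_243(155)).
Cycle type of π: 162 + 54 + 18 + 6 + 2 + 1; total 6 cycles.
6 cycles on 243: each ℓ→(−1)^(ℓ−1), product (−1)^237 = -1.
Zolotarev: (155|243) = -1, matching the cycle-count sign.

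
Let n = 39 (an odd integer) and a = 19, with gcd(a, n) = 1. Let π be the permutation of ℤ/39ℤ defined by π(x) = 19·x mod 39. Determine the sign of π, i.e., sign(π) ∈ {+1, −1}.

Trace 1: π^k(1) = [1, 19, 10, 34, 22, 28, 25] for k=0..6.
Decompose π into cycles: lengths [12, 12, 12, 1, 1, 1] (6 cycles, including the fixed point 0).
sign(π) = (−1)^{n − #cycles} = (−1)^{39−6} = (−1)^33 = -1.
The Jacobi symbol (19|39) = -1 (Zolotarev) agrees.

-1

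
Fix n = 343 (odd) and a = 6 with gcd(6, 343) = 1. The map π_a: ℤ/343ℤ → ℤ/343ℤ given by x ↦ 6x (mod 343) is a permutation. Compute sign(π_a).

Orbit of 204 under x↦6x: [204, 195, 141, 160, 274, 272, 260]… (length divides ord_343(6)).
π_6 has 10 disjoint cycles with lengths [98, 98, 98, 14, 14, 14, 2, 2, 2, 1] on {0,…,342}.
10 cycles on 343: each ℓ→(−1)^(ℓ−1), product (−1)^333 = -1.
(6|343)_J = -1 (Zolotarev's lemma cross-check).

-1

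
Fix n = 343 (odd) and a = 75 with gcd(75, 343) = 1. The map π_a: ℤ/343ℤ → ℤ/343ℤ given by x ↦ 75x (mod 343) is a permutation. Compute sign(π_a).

-1

Orbit of 165 under x↦75x: [165, 27, 310, 269, 281, 152, 81]… (length divides ord_343(75)).
Cycle type of π: 294 + 42 + 6 + 1; total 4 cycles.
n − c = 343 − 4 = 339; sign = (−1)^339 = -1.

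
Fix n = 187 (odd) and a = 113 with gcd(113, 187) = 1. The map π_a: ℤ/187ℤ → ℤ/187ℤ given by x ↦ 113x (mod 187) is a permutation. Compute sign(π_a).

-1

Start at x=122: 122 → 135 → 108 → 49 → 114 → 166 → 58 → … (one orbit).
π_113 has 6 disjoint cycles with lengths [80, 80, 16, 5, 5, 1] on {0,…,186}.
n − c = 187 − 6 = 181; sign = (−1)^181 = -1.
Check: (113/187) = -1 by Zolotarev.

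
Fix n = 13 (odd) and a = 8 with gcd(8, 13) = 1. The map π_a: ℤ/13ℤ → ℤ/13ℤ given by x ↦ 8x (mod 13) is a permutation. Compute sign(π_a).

-1

Start at x=12: 12 → 5 → 1 → 8 → 12 (one orbit).
π_8 has 4 disjoint cycles with lengths [4, 4, 4, 1] on {0,…,12}.
sign(π) = (−1)^{n − #cycles} = (−1)^{13−4} = (−1)^9 = -1.
Zolotarev: (8|13) = -1, matching the cycle-count sign.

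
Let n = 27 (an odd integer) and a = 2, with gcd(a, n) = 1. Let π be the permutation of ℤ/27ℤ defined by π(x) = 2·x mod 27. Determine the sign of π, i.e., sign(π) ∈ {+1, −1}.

Start at x=26: 26 → 25 → 23 → 19 → 11 → 22 → 17 → … (one orbit).
The orbit structure of x ↦ 2x mod 27: 4 orbits of sizes [18, 6, 2, 1].
With 4 cycles on 27 points, sign = (−1)^{27−4} = -1.
The Jacobi symbol (2|27) = -1 (Zolotarev) agrees.

-1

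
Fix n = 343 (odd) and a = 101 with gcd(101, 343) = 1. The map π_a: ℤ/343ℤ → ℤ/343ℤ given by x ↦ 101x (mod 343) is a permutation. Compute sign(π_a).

Trace 223: π^k(223) = [223, 228, 47, 288, 276, 93, 132] for k=0..6.
Cycle type of π: 294 + 42 + 6 + 1; total 4 cycles.
sign(π) = (−1)^{n − #cycles} = (−1)^{343−4} = (−1)^339 = -1.

-1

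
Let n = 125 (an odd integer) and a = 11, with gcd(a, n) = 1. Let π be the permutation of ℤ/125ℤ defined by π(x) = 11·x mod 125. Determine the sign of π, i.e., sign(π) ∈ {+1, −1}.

+1

Start at x=106: 106 → 41 → 76 → 86 → 71 → 31 → 91 → … (one orbit).
13 cycles of lengths [25, 25, 25, 25, 5, 5, 5, 5, 1, 1, 1, 1, 1].
Σ(ℓ_i−1) = 125−13 = 112; sign = (−1)^112 = +1.
Via Zolotarev, sign(π_{11}) = (11|125) = +1.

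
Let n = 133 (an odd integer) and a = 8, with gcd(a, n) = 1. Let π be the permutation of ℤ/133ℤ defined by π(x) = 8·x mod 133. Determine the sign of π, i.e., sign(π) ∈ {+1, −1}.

Orbit of 64 under x↦8x: [64, 113, 106, 50, 1, 8]… (length divides ord_133(8)).
Cycle lengths of π_8 on ℤ/133ℤ: [6, 6, 6, 6, 6, 6, 6, 6, 6, 6, 6, 6, 6, 6, 6, 6, 6, 6, 6, 6, 6, 1, 1, 1, 1, 1, 1, 1]; 28 cycles in total.
Σ(ℓ_i−1) = 133−28 = 105; sign = (−1)^105 = -1.
Zolotarev: (8|133) = -1, matching the cycle-count sign.

-1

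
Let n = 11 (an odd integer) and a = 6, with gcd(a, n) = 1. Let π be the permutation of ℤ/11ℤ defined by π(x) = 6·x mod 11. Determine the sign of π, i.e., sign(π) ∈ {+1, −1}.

Start at x=1: 1 → 6 → 3 → 7 → 9 → 10 → 5 → … (one orbit).
2 cycles of lengths [10, 1].
n − c = 11 − 2 = 9; sign = (−1)^9 = -1.

-1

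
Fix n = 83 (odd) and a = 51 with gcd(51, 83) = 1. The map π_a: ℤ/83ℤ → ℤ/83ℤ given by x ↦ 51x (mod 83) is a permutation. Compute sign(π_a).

+1

Trace 9: π^k(9) = [9, 44, 3, 70, 1, 51, 28] for k=0..6.
The orbit structure of x ↦ 51x mod 83: 3 orbits of sizes [41, 41, 1].
n − c = 83 − 3 = 80; sign = (−1)^80 = +1.
Zolotarev: (51|83) = +1, matching the cycle-count sign.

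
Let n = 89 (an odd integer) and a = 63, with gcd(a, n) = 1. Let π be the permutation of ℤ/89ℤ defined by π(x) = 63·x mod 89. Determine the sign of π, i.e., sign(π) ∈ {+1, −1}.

-1

Start at x=9: 9 → 33 → 32 → 58 → 5 → 48 → 87 → … (one orbit).
Decompose π into cycles: lengths [88, 1] (2 cycles, including the fixed point 0).
sign(π) = (−1)^{n − #cycles} = (−1)^{89−2} = (−1)^87 = -1.
Zolotarev: (63|89) = -1, matching the cycle-count sign.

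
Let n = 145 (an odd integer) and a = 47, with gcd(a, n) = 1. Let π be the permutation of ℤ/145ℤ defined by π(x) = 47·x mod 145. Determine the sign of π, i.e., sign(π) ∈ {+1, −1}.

Trace 47: π^k(47) = [47, 34, 3, 141, 102, 9, 133] for k=0..6.
Decompose π into cycles: lengths [28, 28, 28, 28, 28, 4, 1] (7 cycles, including the fixed point 0).
7 cycles on 145: each ℓ→(−1)^(ℓ−1), product (−1)^138 = +1.

+1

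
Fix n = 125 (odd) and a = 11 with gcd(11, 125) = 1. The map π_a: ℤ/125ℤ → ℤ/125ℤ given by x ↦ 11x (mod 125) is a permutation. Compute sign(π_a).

Orbit of 21 under x↦11x: [21, 106, 41, 76, 86, 71, 31]… (length divides ord_125(11)).
Cycle type of π: 25×4 + 5×4 + 1×5; total 13 cycles.
13 cycles on 125: each ℓ→(−1)^(ℓ−1), product (−1)^112 = +1.
Via Zolotarev, sign(π_{11}) = (11|125) = +1.

+1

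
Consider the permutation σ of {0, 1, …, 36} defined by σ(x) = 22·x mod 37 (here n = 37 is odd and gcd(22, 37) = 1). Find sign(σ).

-1

Trace 3: π^k(3) = [3, 29, 9, 13, 27, 2, 7] for k=0..6.
2 cycles of lengths [36, 1].
n − c = 37 − 2 = 35; sign = (−1)^35 = -1.
Via Zolotarev, sign(π_{22}) = (22|37) = -1.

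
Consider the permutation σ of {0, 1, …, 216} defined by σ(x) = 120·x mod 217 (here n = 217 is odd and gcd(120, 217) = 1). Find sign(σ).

Orbit of 15 under x↦120x: [15, 64, 85, 1, 120, 78, 29]… (length divides ord_217(120)).
28 cycles of lengths [10, 10, 10, 10, 10, 10, 10, 10, 10, 10, 10, 10, 10, 10, 10, 10, 10, 10, 10, 10, 10, 1, 1, 1, 1, 1, 1, 1].
With 28 cycles on 217 points, sign = (−1)^{217−28} = -1.

-1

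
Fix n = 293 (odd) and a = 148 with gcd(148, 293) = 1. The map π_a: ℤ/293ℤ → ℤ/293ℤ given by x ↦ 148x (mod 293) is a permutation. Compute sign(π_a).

+1

Trace 59: π^k(59) = [59, 235, 206, 16, 24, 36, 54] for k=0..6.
π_148 has 5 disjoint cycles with lengths [73, 73, 73, 73, 1] on {0,…,292}.
With 5 cycles on 293 points, sign = (−1)^{293−5} = +1.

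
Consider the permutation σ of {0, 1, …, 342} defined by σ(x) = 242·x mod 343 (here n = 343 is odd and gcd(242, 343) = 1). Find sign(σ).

Trace 72: π^k(72) = [72, 274, 109, 310, 246, 193, 58] for k=0..6.
7 cycles of lengths [147, 147, 21, 21, 3, 3, 1].
343 − 7 = 336 transpositions; sign(π) = (−1)^336 = +1.
Check: (242/343) = +1 by Zolotarev.

+1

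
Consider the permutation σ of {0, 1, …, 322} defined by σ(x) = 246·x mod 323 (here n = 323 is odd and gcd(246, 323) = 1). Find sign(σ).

Orbit of 305 under x↦246x: [305, 94, 191, 151, 1, 246, 115]… (length divides ord_323(246)).
Cycle type of π: 8×38 + 2×9 + 1; total 48 cycles.
With 48 cycles on 323 points, sign = (−1)^{323−48} = -1.
Check: (246/323) = -1 by Zolotarev.

-1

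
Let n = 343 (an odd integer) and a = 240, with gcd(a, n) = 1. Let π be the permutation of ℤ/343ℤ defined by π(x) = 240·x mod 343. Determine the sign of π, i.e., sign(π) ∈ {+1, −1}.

+1

Start at x=338: 338 → 172 → 120 → 331 → 207 → 288 → 177 → … (one orbit).
Decompose π into cycles: lengths [147, 147, 21, 21, 3, 3, 1] (7 cycles, including the fixed point 0).
Σ(ℓ_i−1) = 343−7 = 336; sign = (−1)^336 = +1.
Zolotarev: (240|343) = +1, matching the cycle-count sign.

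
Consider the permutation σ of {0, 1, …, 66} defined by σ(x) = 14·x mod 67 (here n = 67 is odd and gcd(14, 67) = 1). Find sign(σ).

+1

Start at x=9: 9 → 59 → 22 → 40 → 24 → 1 → 14 → … (one orbit).
7 cycles of lengths [11, 11, 11, 11, 11, 11, 1].
7 cycles on 67: each ℓ→(−1)^(ℓ−1), product (−1)^60 = +1.
(14|67)_J = +1 (Zolotarev's lemma cross-check).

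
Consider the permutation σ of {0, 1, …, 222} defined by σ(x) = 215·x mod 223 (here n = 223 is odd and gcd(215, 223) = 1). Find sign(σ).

-1

Orbit of 52 under x↦215x: [52, 30, 206, 136, 27, 7, 167]… (length divides ord_223(215)).
Cycle lengths of π_215 on ℤ/223ℤ: [74, 74, 74, 1]; 4 cycles in total.
Σ(ℓ_i−1) = 223−4 = 219; sign = (−1)^219 = -1.
Via Zolotarev, sign(π_{215}) = (215|223) = -1.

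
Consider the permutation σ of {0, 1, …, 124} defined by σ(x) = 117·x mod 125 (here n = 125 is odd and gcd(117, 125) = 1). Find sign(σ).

Start at x=1: 1 → 117 → 64 → 113 → 96 → 107 → 19 → … (one orbit).
4 cycles of lengths [100, 20, 4, 1].
n − c = 125 − 4 = 121; sign = (−1)^121 = -1.
Zolotarev: (117|125) = -1, matching the cycle-count sign.

-1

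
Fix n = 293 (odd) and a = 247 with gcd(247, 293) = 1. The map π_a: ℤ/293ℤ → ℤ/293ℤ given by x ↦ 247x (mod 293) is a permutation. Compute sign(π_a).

+1

Start at x=24: 24 → 68 → 95 → 25 → 22 → 160 → 258 → … (one orbit).
The orbit structure of x ↦ 247x mod 293: 3 orbits of sizes [146, 146, 1].
With 3 cycles on 293 points, sign = (−1)^{293−3} = +1.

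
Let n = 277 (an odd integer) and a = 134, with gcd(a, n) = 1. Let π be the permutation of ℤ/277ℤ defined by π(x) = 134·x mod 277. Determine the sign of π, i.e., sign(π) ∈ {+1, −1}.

Orbit of 176 under x↦134x: [176, 39, 240, 28, 151, 13, 80]… (length divides ord_277(134)).
Cycle lengths of π_134 on ℤ/277ℤ: [276, 1]; 2 cycles in total.
277 − 2 = 275 transpositions; sign(π) = (−1)^275 = -1.

-1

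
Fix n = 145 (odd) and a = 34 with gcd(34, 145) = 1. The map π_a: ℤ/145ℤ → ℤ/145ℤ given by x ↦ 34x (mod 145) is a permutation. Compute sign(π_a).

Orbit of 1 under x↦34x: [1, 34, 141, 9, 16, 109, 81]… (length divides ord_145(34)).
The orbit structure of x ↦ 34x mod 145: 13 orbits of sizes [14, 14, 14, 14, 14, 14, 14, 14, 14, 14, 2, 2, 1].
145 − 13 = 132 transpositions; sign(π) = (−1)^132 = +1.
The Jacobi symbol (34|145) = +1 (Zolotarev) agrees.

+1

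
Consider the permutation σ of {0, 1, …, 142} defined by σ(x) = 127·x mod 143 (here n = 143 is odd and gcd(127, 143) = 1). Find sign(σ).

Orbit of 10 under x↦127x: [10, 126, 129, 81, 134, 1, 127]… (length divides ord_143(127)).
Decompose π into cycles: lengths [30, 30, 30, 30, 10, 6, 6, 1] (8 cycles, including the fixed point 0).
143 − 8 = 135 transpositions; sign(π) = (−1)^135 = -1.
Check: (127/143) = -1 by Zolotarev.

-1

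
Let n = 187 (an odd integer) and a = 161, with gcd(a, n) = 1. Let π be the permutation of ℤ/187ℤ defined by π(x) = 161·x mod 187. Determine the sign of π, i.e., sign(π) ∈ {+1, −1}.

-1

Start at x=2: 2 → 135 → 43 → 4 → 83 → 86 → 8 → … (one orbit).
Cycle type of π: 40×4 + 10 + 8×2 + 1; total 8 cycles.
8 cycles on 187: each ℓ→(−1)^(ℓ−1), product (−1)^179 = -1.
(161|187)_J = -1 (Zolotarev's lemma cross-check).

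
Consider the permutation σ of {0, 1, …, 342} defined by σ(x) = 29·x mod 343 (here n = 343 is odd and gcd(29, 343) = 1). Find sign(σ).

+1

Start at x=190: 190 → 22 → 295 → 323 → 106 → 330 → 309 → … (one orbit).
Cycle lengths of π_29 on ℤ/343ℤ: [49, 49, 49, 49, 49, 49, 7, 7, 7, 7, 7, 7, 1, 1, 1, 1, 1, 1, 1]; 19 cycles in total.
sign(π) = (−1)^{n − #cycles} = (−1)^{343−19} = (−1)^324 = +1.
Via Zolotarev, sign(π_{29}) = (29|343) = +1.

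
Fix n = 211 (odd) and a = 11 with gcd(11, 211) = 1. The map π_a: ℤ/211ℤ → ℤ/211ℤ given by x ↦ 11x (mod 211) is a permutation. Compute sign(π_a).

Start at x=64: 64 → 71 → 148 → 151 → 184 → 125 → 109 → … (one orbit).
Cycle type of π: 35×6 + 1; total 7 cycles.
7 cycles on 211: each ℓ→(−1)^(ℓ−1), product (−1)^204 = +1.

+1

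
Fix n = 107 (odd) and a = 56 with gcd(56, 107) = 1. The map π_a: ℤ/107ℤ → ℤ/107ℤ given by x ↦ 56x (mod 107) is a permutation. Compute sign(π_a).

Orbit of 14 under x↦56x: [14, 35, 34, 85, 52, 23, 4]… (length divides ord_107(56)).
3 cycles of lengths [53, 53, 1].
Σ(ℓ_i−1) = 107−3 = 104; sign = (−1)^104 = +1.

+1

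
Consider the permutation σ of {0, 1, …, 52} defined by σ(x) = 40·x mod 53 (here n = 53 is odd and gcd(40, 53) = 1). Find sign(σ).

Trace 25: π^k(25) = [25, 46, 38, 36, 9, 42, 37] for k=0..6.
3 cycles of lengths [26, 26, 1].
Σ(ℓ_i−1) = 53−3 = 50; sign = (−1)^50 = +1.
Via Zolotarev, sign(π_{40}) = (40|53) = +1.

+1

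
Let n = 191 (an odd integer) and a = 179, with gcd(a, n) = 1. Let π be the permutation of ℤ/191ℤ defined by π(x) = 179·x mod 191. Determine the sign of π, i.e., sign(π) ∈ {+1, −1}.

-1

Start at x=112: 112 → 184 → 84 → 138 → 63 → 8 → 95 → … (one orbit).
Decompose π into cycles: lengths [190, 1] (2 cycles, including the fixed point 0).
191 − 2 = 189 transpositions; sign(π) = (−1)^189 = -1.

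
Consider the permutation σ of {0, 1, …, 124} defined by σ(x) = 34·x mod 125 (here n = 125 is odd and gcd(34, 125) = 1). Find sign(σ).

Orbit of 66 under x↦34x: [66, 119, 46, 64, 51, 109, 81]… (length divides ord_125(34)).
The orbit structure of x ↦ 34x mod 125: 7 orbits of sizes [50, 50, 10, 10, 2, 2, 1].
sign(π) = (−1)^{n − #cycles} = (−1)^{125−7} = (−1)^118 = +1.
Zolotarev: (34|125) = +1, matching the cycle-count sign.

+1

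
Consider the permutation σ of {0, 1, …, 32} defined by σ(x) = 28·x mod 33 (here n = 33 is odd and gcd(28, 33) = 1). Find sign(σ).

-1

Orbit of 13 under x↦28x: [13, 1, 28, 25, 7, 31, 10]… (length divides ord_33(28)).
π_28 has 6 disjoint cycles with lengths [10, 10, 10, 1, 1, 1] on {0,…,32}.
6 cycles on 33: each ℓ→(−1)^(ℓ−1), product (−1)^27 = -1.
Zolotarev: (28|33) = -1, matching the cycle-count sign.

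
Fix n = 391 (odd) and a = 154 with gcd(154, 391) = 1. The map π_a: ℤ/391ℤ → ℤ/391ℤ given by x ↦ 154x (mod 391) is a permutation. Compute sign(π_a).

Trace 307: π^k(307) = [307, 358, 1, 154, 256, 324, 239] for k=0..6.
Decompose π into cycles: lengths [11, 11, 11, 11, 11, 11, 11, 11, 11, 11, 11, 11, 11, 11, 11, 11, 11, 11, 11, 11, 11, 11, 11, 11, 11, 11, 11, 11, 11, 11, 11, 11, 11, 11, 1, 1, 1, 1, 1, 1, 1, 1, 1, 1, 1, 1, 1, 1, 1, 1, 1] (51 cycles, including the fixed point 0).
391 − 51 = 340 transpositions; sign(π) = (−1)^340 = +1.
The Jacobi symbol (154|391) = +1 (Zolotarev) agrees.

+1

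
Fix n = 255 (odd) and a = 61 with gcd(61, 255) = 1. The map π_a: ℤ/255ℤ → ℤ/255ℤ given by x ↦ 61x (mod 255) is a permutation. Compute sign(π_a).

-1

Orbit of 76 under x↦61x: [76, 46, 1, 61, 151, 31, 106]… (length divides ord_255(61)).
Decompose π into cycles: lengths [16, 16, 16, 16, 16, 16, 16, 16, 16, 16, 16, 16, 16, 16, 16, 1, 1, 1, 1, 1, 1, 1, 1, 1, 1, 1, 1, 1, 1, 1] (30 cycles, including the fixed point 0).
Σ(ℓ_i−1) = 255−30 = 225; sign = (−1)^225 = -1.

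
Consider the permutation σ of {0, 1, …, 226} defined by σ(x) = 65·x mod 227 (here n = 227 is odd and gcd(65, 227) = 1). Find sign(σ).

+1

Start at x=57: 57 → 73 → 205 → 159 → 120 → 82 → 109 → … (one orbit).
The orbit structure of x ↦ 65x mod 227: 3 orbits of sizes [113, 113, 1].
sign(π) = (−1)^{n − #cycles} = (−1)^{227−3} = (−1)^224 = +1.
Via Zolotarev, sign(π_{65}) = (65|227) = +1.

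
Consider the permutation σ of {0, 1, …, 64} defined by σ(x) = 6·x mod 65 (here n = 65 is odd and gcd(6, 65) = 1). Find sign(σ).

Orbit of 1 under x↦6x: [1, 6, 36, 21, 61, 41, 51]… (length divides ord_65(6)).
Cycle lengths of π_6 on ℤ/65ℤ: [12, 12, 12, 12, 12, 1, 1, 1, 1, 1]; 10 cycles in total.
Σ(ℓ_i−1) = 65−10 = 55; sign = (−1)^55 = -1.

-1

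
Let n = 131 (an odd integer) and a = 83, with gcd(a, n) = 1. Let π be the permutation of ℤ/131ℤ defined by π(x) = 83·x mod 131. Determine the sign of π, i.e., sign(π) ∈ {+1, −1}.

-1

Start at x=49: 49 → 6 → 105 → 69 → 94 → 73 → 33 → … (one orbit).
Decompose π into cycles: lengths [130, 1] (2 cycles, including the fixed point 0).
sign(π) = (−1)^{n − #cycles} = (−1)^{131−2} = (−1)^129 = -1.
Zolotarev: (83|131) = -1, matching the cycle-count sign.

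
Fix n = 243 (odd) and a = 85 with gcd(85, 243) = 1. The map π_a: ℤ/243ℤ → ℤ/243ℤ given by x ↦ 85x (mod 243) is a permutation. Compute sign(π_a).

Trace 52: π^k(52) = [52, 46, 22, 169, 28, 193, 124] for k=0..6.
Cycle type of π: 81×2 + 27×2 + 9×2 + 3×2 + 1×3; total 11 cycles.
n − c = 243 − 11 = 232; sign = (−1)^232 = +1.

+1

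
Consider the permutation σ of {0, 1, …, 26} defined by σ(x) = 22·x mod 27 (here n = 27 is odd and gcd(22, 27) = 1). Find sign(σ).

Trace 22: π^k(22) = [22, 25, 10, 4, 7, 19, 13] for k=0..6.
Decompose π into cycles: lengths [9, 9, 3, 3, 1, 1, 1] (7 cycles, including the fixed point 0).
27 − 7 = 20 transpositions; sign(π) = (−1)^20 = +1.

+1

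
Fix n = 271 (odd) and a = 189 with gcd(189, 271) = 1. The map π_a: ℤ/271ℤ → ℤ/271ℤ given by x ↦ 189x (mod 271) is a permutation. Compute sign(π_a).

-1

Start at x=127: 127 → 155 → 27 → 225 → 249 → 178 → 38 → … (one orbit).
π_189 has 2 disjoint cycles with lengths [270, 1] on {0,…,270}.
n − c = 271 − 2 = 269; sign = (−1)^269 = -1.
(189|271)_J = -1 (Zolotarev's lemma cross-check).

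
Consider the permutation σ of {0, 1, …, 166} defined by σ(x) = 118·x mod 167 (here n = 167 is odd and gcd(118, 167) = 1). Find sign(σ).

-1

Orbit of 10 under x↦118x: [10, 11, 129, 25, 111, 72, 146]… (length divides ord_167(118)).
π_118 has 2 disjoint cycles with lengths [166, 1] on {0,…,166}.
2 cycles on 167: each ℓ→(−1)^(ℓ−1), product (−1)^165 = -1.
Check: (118/167) = -1 by Zolotarev.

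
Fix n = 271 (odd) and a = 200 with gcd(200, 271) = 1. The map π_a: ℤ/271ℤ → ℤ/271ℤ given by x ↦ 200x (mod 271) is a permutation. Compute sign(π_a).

Trace 187: π^k(187) = [187, 2, 129, 55, 160, 22, 64] for k=0..6.
π_200 has 3 disjoint cycles with lengths [135, 135, 1] on {0,…,270}.
sign(π) = (−1)^{n − #cycles} = (−1)^{271−3} = (−1)^268 = +1.
Check: (200/271) = +1 by Zolotarev.

+1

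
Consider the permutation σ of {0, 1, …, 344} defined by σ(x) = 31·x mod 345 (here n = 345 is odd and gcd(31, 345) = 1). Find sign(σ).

Start at x=271: 271 → 121 → 301 → 16 → 151 → 196 → 211 → … (one orbit).
Decompose π into cycles: lengths [11, 11, 11, 11, 11, 11, 11, 11, 11, 11, 11, 11, 11, 11, 11, 11, 11, 11, 11, 11, 11, 11, 11, 11, 11, 11, 11, 11, 11, 11, 1, 1, 1, 1, 1, 1, 1, 1, 1, 1, 1, 1, 1, 1, 1] (45 cycles, including the fixed point 0).
sign(π) = (−1)^{n − #cycles} = (−1)^{345−45} = (−1)^300 = +1.

+1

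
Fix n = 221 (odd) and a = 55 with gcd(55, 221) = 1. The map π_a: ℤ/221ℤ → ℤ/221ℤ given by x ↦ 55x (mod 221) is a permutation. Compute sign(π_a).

+1

Orbit of 81 under x↦55x: [81, 35, 157, 16, 217, 1, 55]… (length divides ord_221(55)).
Cycle type of π: 12×16 + 4×4 + 3×4 + 1; total 25 cycles.
Σ(ℓ_i−1) = 221−25 = 196; sign = (−1)^196 = +1.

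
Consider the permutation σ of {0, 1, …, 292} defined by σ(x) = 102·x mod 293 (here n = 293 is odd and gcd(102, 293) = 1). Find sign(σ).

Trace 226: π^k(226) = [226, 198, 272, 202, 94, 212, 235] for k=0..6.
The orbit structure of x ↦ 102x mod 293: 3 orbits of sizes [146, 146, 1].
n − c = 293 − 3 = 290; sign = (−1)^290 = +1.

+1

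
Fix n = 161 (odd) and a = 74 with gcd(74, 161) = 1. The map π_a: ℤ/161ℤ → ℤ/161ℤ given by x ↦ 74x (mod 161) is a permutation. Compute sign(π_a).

Start at x=39: 39 → 149 → 78 → 137 → 156 → 113 → 151 → … (one orbit).
Decompose π into cycles: lengths [66, 66, 22, 3, 3, 1] (6 cycles, including the fixed point 0).
n − c = 161 − 6 = 155; sign = (−1)^155 = -1.
Via Zolotarev, sign(π_{74}) = (74|161) = -1.

-1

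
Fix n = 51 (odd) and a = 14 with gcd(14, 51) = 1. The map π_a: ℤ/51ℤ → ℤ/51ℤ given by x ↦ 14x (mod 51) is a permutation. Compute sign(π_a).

Orbit of 4 under x↦14x: [4, 5, 19, 11, 1, 14, 43]… (length divides ord_51(14)).
The orbit structure of x ↦ 14x mod 51: 5 orbits of sizes [16, 16, 16, 2, 1].
sign(π) = (−1)^{n − #cycles} = (−1)^{51−5} = (−1)^46 = +1.
Via Zolotarev, sign(π_{14}) = (14|51) = +1.

+1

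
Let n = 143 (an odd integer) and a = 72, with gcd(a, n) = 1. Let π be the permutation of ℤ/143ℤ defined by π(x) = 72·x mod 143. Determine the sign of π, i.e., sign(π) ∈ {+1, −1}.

Trace 27: π^k(27) = [27, 85, 114, 57, 100, 50, 25] for k=0..6.
The orbit structure of x ↦ 72x mod 143: 5 orbits of sizes [60, 60, 12, 10, 1].
5 cycles on 143: each ℓ→(−1)^(ℓ−1), product (−1)^138 = +1.

+1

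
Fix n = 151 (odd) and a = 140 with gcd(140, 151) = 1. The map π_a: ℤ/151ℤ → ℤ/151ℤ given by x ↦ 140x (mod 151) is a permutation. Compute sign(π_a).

-1

Start at x=82: 82 → 4 → 107 → 31 → 112 → 127 → 113 → … (one orbit).
Cycle type of π: 150 + 1; total 2 cycles.
n − c = 151 − 2 = 149; sign = (−1)^149 = -1.
The Jacobi symbol (140|151) = -1 (Zolotarev) agrees.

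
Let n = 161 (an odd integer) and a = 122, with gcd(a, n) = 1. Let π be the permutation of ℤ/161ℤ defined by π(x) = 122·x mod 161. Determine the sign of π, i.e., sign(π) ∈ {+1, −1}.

Trace 159: π^k(159) = [159, 78, 17, 142, 97, 81, 61] for k=0..6.
Cycle lengths of π_122 on ℤ/161ℤ: [66, 66, 22, 6, 1]; 5 cycles in total.
With 5 cycles on 161 points, sign = (−1)^{161−5} = +1.
Via Zolotarev, sign(π_{122}) = (122|161) = +1.

+1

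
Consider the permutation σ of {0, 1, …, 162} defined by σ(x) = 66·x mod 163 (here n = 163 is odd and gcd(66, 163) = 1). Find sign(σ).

-1

Start at x=9: 9 → 105 → 84 → 2 → 132 → 73 → 91 → … (one orbit).
Decompose π into cycles: lengths [162, 1] (2 cycles, including the fixed point 0).
2 cycles on 163: each ℓ→(−1)^(ℓ−1), product (−1)^161 = -1.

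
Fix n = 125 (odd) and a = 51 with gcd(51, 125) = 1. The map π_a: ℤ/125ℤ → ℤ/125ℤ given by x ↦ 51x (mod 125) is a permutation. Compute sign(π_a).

Start at x=76: 76 → 1 → 51 → 101 → 26 → 76 (one orbit).
Decompose π into cycles: lengths [5, 5, 5, 5, 5, 5, 5, 5, 5, 5, 5, 5, 5, 5, 5, 5, 5, 5, 5, 5, 1, 1, 1, 1, 1, 1, 1, 1, 1, 1, 1, 1, 1, 1, 1, 1, 1, 1, 1, 1, 1, 1, 1, 1, 1] (45 cycles, including the fixed point 0).
Σ(ℓ_i−1) = 125−45 = 80; sign = (−1)^80 = +1.

+1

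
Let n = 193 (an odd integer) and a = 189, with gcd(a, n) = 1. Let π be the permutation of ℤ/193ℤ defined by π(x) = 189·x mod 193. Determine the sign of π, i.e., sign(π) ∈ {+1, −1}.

Orbit of 63 under x↦189x: [63, 134, 43, 21, 109, 143, 7]… (length divides ord_193(189)).
π_189 has 5 disjoint cycles with lengths [48, 48, 48, 48, 1] on {0,…,192}.
sign(π) = (−1)^{n − #cycles} = (−1)^{193−5} = (−1)^188 = +1.
The Jacobi symbol (189|193) = +1 (Zolotarev) agrees.

+1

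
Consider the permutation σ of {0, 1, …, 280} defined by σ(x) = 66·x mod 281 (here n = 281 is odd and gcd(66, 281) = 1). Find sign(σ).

+1

Trace 245: π^k(245) = [245, 153, 263, 217, 272, 249, 136] for k=0..6.
Cycle type of π: 140×2 + 1; total 3 cycles.
n − c = 281 − 3 = 278; sign = (−1)^278 = +1.
The Jacobi symbol (66|281) = +1 (Zolotarev) agrees.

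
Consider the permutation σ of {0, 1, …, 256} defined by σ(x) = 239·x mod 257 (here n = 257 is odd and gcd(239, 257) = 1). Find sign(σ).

Start at x=256: 256 → 18 → 190 → 178 → 137 → 104 → 184 → … (one orbit).
The orbit structure of x ↦ 239x mod 257: 3 orbits of sizes [128, 128, 1].
With 3 cycles on 257 points, sign = (−1)^{257−3} = +1.
(239|257)_J = +1 (Zolotarev's lemma cross-check).

+1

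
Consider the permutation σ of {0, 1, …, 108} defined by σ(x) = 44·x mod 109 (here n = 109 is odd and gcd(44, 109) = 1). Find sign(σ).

Orbit of 48 under x↦44x: [48, 41, 60, 24, 75, 30, 12]… (length divides ord_109(44)).
Decompose π into cycles: lengths [108, 1] (2 cycles, including the fixed point 0).
2 cycles on 109: each ℓ→(−1)^(ℓ−1), product (−1)^107 = -1.

-1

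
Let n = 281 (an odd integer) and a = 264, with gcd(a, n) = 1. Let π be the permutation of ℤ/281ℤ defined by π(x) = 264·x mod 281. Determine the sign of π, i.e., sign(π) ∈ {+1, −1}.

Start at x=85: 85 → 241 → 118 → 242 → 101 → 250 → 246 → … (one orbit).
π_264 has 3 disjoint cycles with lengths [140, 140, 1] on {0,…,280}.
sign(π) = (−1)^{n − #cycles} = (−1)^{281−3} = (−1)^278 = +1.

+1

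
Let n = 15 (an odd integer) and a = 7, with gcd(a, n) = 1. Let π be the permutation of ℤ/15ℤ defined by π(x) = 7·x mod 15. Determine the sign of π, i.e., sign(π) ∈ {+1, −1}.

Orbit of 13 under x↦7x: [13, 1, 7, 4]… (length divides ord_15(7)).
6 cycles of lengths [4, 4, 4, 1, 1, 1].
Σ(ℓ_i−1) = 15−6 = 9; sign = (−1)^9 = -1.
Via Zolotarev, sign(π_{7}) = (7|15) = -1.

-1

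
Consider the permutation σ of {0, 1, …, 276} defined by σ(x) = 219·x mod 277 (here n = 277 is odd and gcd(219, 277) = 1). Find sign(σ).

-1

Orbit of 246 under x↦219x: [246, 136, 145, 177, 260, 155, 151]… (length divides ord_277(219)).
π_219 has 2 disjoint cycles with lengths [276, 1] on {0,…,276}.
sign(π) = (−1)^{n − #cycles} = (−1)^{277−2} = (−1)^275 = -1.
(219|277)_J = -1 (Zolotarev's lemma cross-check).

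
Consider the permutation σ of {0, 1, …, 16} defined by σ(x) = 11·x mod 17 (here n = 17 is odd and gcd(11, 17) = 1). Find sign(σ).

-1

Trace 11: π^k(11) = [11, 2, 5, 4, 10, 8, 3] for k=0..6.
2 cycles of lengths [16, 1].
17 − 2 = 15 transpositions; sign(π) = (−1)^15 = -1.
(11|17)_J = -1 (Zolotarev's lemma cross-check).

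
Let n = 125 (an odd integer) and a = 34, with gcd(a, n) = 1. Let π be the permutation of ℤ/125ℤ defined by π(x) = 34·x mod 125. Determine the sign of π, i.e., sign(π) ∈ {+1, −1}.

+1

Start at x=94: 94 → 71 → 39 → 76 → 84 → 106 → 104 → … (one orbit).
Decompose π into cycles: lengths [50, 50, 10, 10, 2, 2, 1] (7 cycles, including the fixed point 0).
7 cycles on 125: each ℓ→(−1)^(ℓ−1), product (−1)^118 = +1.
Zolotarev: (34|125) = +1, matching the cycle-count sign.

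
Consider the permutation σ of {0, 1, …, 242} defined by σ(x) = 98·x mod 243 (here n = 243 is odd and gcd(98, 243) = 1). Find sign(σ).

Trace 91: π^k(91) = [91, 170, 136, 206, 19, 161, 226] for k=0..6.
π_98 has 14 disjoint cycles with lengths [54, 54, 54, 18, 18, 18, 6, 6, 6, 2, 2, 2, 2, 1] on {0,…,242}.
Σ(ℓ_i−1) = 243−14 = 229; sign = (−1)^229 = -1.
The Jacobi symbol (98|243) = -1 (Zolotarev) agrees.

-1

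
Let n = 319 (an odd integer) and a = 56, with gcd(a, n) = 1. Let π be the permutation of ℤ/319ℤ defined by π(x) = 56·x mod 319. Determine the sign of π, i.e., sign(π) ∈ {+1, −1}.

Orbit of 155 under x↦56x: [155, 67, 243, 210, 276, 144, 89]… (length divides ord_319(56)).
Decompose π into cycles: lengths [28, 28, 28, 28, 28, 28, 28, 28, 28, 28, 28, 1, 1, 1, 1, 1, 1, 1, 1, 1, 1, 1] (22 cycles, including the fixed point 0).
With 22 cycles on 319 points, sign = (−1)^{319−22} = -1.
Via Zolotarev, sign(π_{56}) = (56|319) = -1.

-1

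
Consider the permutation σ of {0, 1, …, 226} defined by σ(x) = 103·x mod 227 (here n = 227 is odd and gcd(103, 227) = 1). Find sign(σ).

+1

Start at x=33: 33 → 221 → 63 → 133 → 79 → 192 → 27 → … (one orbit).
π_103 has 3 disjoint cycles with lengths [113, 113, 1] on {0,…,226}.
n − c = 227 − 3 = 224; sign = (−1)^224 = +1.
(103|227)_J = +1 (Zolotarev's lemma cross-check).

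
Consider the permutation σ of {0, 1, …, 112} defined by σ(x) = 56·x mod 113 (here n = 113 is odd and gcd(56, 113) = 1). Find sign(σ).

Orbit of 109 under x↦56x: [109, 2, 112, 57, 28, 99, 7]… (length divides ord_113(56)).
Cycle lengths of π_56 on ℤ/113ℤ: [28, 28, 28, 28, 1]; 5 cycles in total.
Σ(ℓ_i−1) = 113−5 = 108; sign = (−1)^108 = +1.
Check: (56/113) = +1 by Zolotarev.

+1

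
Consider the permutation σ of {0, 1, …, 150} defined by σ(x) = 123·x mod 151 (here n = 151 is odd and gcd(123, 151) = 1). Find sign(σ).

Trace 91: π^k(91) = [91, 19, 72, 98, 125, 124, 1] for k=0..6.
Cycle lengths of π_123 on ℤ/151ℤ: [25, 25, 25, 25, 25, 25, 1]; 7 cycles in total.
151 − 7 = 144 transpositions; sign(π) = (−1)^144 = +1.

+1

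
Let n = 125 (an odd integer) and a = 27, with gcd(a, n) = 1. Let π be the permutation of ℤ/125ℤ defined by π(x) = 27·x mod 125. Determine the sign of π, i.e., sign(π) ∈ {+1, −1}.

Trace 112: π^k(112) = [112, 24, 23, 121, 17, 84, 18] for k=0..6.
Cycle lengths of π_27 on ℤ/125ℤ: [100, 20, 4, 1]; 4 cycles in total.
4 cycles on 125: each ℓ→(−1)^(ℓ−1), product (−1)^121 = -1.
The Jacobi symbol (27|125) = -1 (Zolotarev) agrees.

-1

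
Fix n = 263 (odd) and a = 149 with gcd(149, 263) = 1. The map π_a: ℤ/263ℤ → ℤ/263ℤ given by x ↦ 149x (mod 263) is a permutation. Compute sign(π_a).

Orbit of 218 under x↦149x: [218, 133, 92, 32, 34, 69, 24]… (length divides ord_263(149)).
The orbit structure of x ↦ 149x mod 263: 3 orbits of sizes [131, 131, 1].
3 cycles on 263: each ℓ→(−1)^(ℓ−1), product (−1)^260 = +1.
Check: (149/263) = +1 by Zolotarev.

+1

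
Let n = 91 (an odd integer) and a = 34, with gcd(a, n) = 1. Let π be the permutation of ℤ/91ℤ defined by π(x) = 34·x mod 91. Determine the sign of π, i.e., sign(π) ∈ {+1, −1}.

Start at x=34: 34 → 64 → 83 → 1 → 34 (one orbit).
The orbit structure of x ↦ 34x mod 91: 25 orbits of sizes [4, 4, 4, 4, 4, 4, 4, 4, 4, 4, 4, 4, 4, 4, 4, 4, 4, 4, 4, 4, 4, 2, 2, 2, 1].
25 cycles on 91: each ℓ→(−1)^(ℓ−1), product (−1)^66 = +1.
(34|91)_J = +1 (Zolotarev's lemma cross-check).

+1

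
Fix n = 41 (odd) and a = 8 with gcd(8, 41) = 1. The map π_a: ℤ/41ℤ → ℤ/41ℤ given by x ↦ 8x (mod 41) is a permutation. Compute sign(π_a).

+1

Trace 18: π^k(18) = [18, 21, 4, 32, 10, 39, 25] for k=0..6.
Decompose π into cycles: lengths [20, 20, 1] (3 cycles, including the fixed point 0).
3 cycles on 41: each ℓ→(−1)^(ℓ−1), product (−1)^38 = +1.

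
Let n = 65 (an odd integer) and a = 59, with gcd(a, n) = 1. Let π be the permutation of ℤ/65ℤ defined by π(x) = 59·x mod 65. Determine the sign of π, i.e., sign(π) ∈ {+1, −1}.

-1

Trace 19: π^k(19) = [19, 16, 34, 56, 54, 1, 59] for k=0..6.
π_59 has 8 disjoint cycles with lengths [12, 12, 12, 12, 12, 2, 2, 1] on {0,…,64}.
8 cycles on 65: each ℓ→(−1)^(ℓ−1), product (−1)^57 = -1.
The Jacobi symbol (59|65) = -1 (Zolotarev) agrees.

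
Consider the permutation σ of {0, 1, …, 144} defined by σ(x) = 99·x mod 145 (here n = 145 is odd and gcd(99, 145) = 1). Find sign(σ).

-1

Orbit of 1 under x↦99x: [1, 99, 86, 104]… (length divides ord_145(99)).
38 cycles of lengths [4, 4, 4, 4, 4, 4, 4, 4, 4, 4, 4, 4, 4, 4, 4, 4, 4, 4, 4, 4, 4, 4, 4, 4, 4, 4, 4, 4, 4, 4, 4, 4, 4, 4, 4, 2, 2, 1].
145 − 38 = 107 transpositions; sign(π) = (−1)^107 = -1.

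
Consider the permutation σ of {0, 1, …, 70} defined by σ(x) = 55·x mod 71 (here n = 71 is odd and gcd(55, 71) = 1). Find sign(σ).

Start at x=40: 40 → 70 → 16 → 28 → 49 → 68 → 48 → … (one orbit).
Cycle lengths of π_55 on ℤ/71ℤ: [70, 1]; 2 cycles in total.
2 cycles on 71: each ℓ→(−1)^(ℓ−1), product (−1)^69 = -1.

-1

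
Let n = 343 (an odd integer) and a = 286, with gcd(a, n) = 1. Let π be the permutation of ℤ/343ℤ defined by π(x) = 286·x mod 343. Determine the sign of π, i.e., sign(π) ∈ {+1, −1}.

-1

Orbit of 274 under x↦286x: [274, 160, 141, 195, 204, 34, 120]… (length divides ord_343(286)).
Decompose π into cycles: lengths [98, 98, 98, 14, 14, 14, 2, 2, 2, 1] (10 cycles, including the fixed point 0).
sign(π) = (−1)^{n − #cycles} = (−1)^{343−10} = (−1)^333 = -1.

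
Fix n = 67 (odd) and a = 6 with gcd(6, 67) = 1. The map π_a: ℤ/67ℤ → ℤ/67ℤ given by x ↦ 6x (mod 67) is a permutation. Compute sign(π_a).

Orbit of 14 under x↦6x: [14, 17, 35, 9, 54, 56, 1]… (length divides ord_67(6)).
π_6 has 3 disjoint cycles with lengths [33, 33, 1] on {0,…,66}.
67 − 3 = 64 transpositions; sign(π) = (−1)^64 = +1.
(6|67)_J = +1 (Zolotarev's lemma cross-check).

+1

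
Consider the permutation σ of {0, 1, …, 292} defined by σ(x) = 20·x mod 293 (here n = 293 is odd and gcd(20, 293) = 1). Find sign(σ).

-1

Trace 251: π^k(251) = [251, 39, 194, 71, 248, 272, 166] for k=0..6.
π_20 has 2 disjoint cycles with lengths [292, 1] on {0,…,292}.
n − c = 293 − 2 = 291; sign = (−1)^291 = -1.
(20|293)_J = -1 (Zolotarev's lemma cross-check).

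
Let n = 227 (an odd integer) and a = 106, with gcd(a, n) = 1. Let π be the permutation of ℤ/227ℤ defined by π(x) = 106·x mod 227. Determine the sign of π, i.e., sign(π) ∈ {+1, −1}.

-1

Orbit of 218 under x↦106x: [218, 181, 118, 23, 168, 102, 143]… (length divides ord_227(106)).
Cycle type of π: 226 + 1; total 2 cycles.
n − c = 227 − 2 = 225; sign = (−1)^225 = -1.
Via Zolotarev, sign(π_{106}) = (106|227) = -1.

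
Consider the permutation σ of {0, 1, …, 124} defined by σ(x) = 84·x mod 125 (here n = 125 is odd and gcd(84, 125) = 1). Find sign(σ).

Start at x=49: 49 → 116 → 119 → 121 → 39 → 26 → 59 → … (one orbit).
The orbit structure of x ↦ 84x mod 125: 7 orbits of sizes [50, 50, 10, 10, 2, 2, 1].
7 cycles on 125: each ℓ→(−1)^(ℓ−1), product (−1)^118 = +1.
(84|125)_J = +1 (Zolotarev's lemma cross-check).

+1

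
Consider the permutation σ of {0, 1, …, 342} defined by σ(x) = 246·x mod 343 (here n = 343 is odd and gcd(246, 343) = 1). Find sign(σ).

+1

Start at x=99: 99 → 1 → 246 → 148 → 50 → 295 → 197 → 99 (one orbit).
π_246 has 91 disjoint cycles with lengths [7, 7, 7, 7, 7, 7, 7, 7, 7, 7, 7, 7, 7, 7, 7, 7, 7, 7, 7, 7, 7, 7, 7, 7, 7, 7, 7, 7, 7, 7, 7, 7, 7, 7, 7, 7, 7, 7, 7, 7, 7, 7, 1, 1, 1, 1, 1, 1, 1, 1, 1, 1, 1, 1, 1, 1, 1, 1, 1, 1, 1, 1, 1, 1, 1, 1, 1, 1, 1, 1, 1, 1, 1, 1, 1, 1, 1, 1, 1, 1, 1, 1, 1, 1, 1, 1, 1, 1, 1, 1, 1] on {0,…,342}.
91 cycles on 343: each ℓ→(−1)^(ℓ−1), product (−1)^252 = +1.
Via Zolotarev, sign(π_{246}) = (246|343) = +1.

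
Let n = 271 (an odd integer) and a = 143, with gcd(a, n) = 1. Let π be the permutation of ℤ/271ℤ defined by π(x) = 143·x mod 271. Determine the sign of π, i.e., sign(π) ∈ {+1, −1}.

Trace 50: π^k(50) = [50, 104, 238, 159, 244, 204, 175] for k=0..6.
π_143 has 2 disjoint cycles with lengths [270, 1] on {0,…,270}.
Σ(ℓ_i−1) = 271−2 = 269; sign = (−1)^269 = -1.
Zolotarev: (143|271) = -1, matching the cycle-count sign.

-1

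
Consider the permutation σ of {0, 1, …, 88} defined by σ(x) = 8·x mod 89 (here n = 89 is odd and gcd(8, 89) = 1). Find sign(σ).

+1

Start at x=4: 4 → 32 → 78 → 1 → 8 → 64 → 67 → … (one orbit).
The orbit structure of x ↦ 8x mod 89: 9 orbits of sizes [11, 11, 11, 11, 11, 11, 11, 11, 1].
With 9 cycles on 89 points, sign = (−1)^{89−9} = +1.
Check: (8/89) = +1 by Zolotarev.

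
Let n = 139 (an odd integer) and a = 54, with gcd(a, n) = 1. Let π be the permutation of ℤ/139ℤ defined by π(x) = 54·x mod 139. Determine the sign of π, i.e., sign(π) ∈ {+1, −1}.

Trace 30: π^k(30) = [30, 91, 49, 5, 131, 124, 24] for k=0..6.
Decompose π into cycles: lengths [69, 69, 1] (3 cycles, including the fixed point 0).
3 cycles on 139: each ℓ→(−1)^(ℓ−1), product (−1)^136 = +1.

+1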